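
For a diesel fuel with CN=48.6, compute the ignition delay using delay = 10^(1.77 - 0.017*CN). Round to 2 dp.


delay = 10^(1.77 - 0.017*CN)
Exponent = 1.77 - 0.017*48.6 = 0.9438
delay = 10^0.9438 = 8.79 ms


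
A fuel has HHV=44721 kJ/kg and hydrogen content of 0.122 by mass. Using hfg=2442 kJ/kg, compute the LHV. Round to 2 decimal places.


LHV = HHV - hfg * 9 * H
Water correction = 2442 * 9 * 0.122 = 2681.316 kJ/kg
LHV = 44721 - 2681.316 = 42039.68 kJ/kg


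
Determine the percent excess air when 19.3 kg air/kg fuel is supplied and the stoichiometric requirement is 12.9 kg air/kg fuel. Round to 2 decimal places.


Excess air = actual - stoichiometric = 19.3 - 12.9 = 6.40 kg/kg fuel
Excess air % = (excess / stoich) * 100 = (6.40 / 12.9) * 100 = 49.61%


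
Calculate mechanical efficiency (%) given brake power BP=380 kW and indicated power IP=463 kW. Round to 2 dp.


eta_mech = (BP / IP) * 100
Ratio = 380 / 463 = 0.8207
eta_mech = 0.8207 * 100 = 82.07%


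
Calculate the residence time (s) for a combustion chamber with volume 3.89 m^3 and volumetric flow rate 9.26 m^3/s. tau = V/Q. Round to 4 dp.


tau = V / Q_flow
tau = 3.89 / 9.26 = 0.4201 s


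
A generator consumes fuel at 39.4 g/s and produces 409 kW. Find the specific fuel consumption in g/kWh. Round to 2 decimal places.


SFC = (mf / BP) * 3600
Rate = 39.4 / 409 = 0.096333 g/(s*kW)
SFC = 0.096333 * 3600 = 346.80 g/kWh


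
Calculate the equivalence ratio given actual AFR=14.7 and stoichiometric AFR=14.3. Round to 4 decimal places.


phi = AFR_stoich / AFR_actual
phi = 14.3 / 14.7 = 0.9728


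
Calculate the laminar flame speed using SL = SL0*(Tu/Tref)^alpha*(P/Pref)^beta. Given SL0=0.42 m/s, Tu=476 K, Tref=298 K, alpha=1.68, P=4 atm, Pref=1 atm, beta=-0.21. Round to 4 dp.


SL = SL0 * (Tu/Tref)^alpha * (P/Pref)^beta
T ratio = 476/298 = 1.59731544
(T ratio)^alpha = 1.59731544^1.68 = 2.196324
(P/Pref)^beta = 4^(-0.21) = 0.747425
SL = 0.42 * 2.196324 * 0.747425 = 0.6895 m/s


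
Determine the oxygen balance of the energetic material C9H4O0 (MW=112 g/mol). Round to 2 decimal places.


OB = -1600 * (2C + H/2 - O) / MW
Inner = 2*9 + 4/2 - 0 = 20.00
OB = -1600 * 20.00 / 112 = -285.71%


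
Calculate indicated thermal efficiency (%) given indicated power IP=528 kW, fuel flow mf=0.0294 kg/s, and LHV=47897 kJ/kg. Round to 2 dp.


eta_ith = (IP / (mf * LHV)) * 100
Denominator = 0.0294 * 47897 = 1408.1718 kW
eta_ith = (528 / 1408.1718) * 100 = 37.50%


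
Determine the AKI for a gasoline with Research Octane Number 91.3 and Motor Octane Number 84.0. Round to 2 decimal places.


AKI = (RON + MON) / 2
AKI = (91.3 + 84.0) / 2
AKI = 175.3 / 2 = 87.65


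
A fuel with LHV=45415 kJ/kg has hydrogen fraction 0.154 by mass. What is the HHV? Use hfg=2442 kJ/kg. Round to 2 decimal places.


HHV = LHV + hfg * 9 * H
Water addition = 2442 * 9 * 0.154 = 3384.612 kJ/kg
HHV = 45415 + 3384.612 = 48799.61 kJ/kg


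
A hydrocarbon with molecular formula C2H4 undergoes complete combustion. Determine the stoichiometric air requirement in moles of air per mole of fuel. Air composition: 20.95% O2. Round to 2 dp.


Balanced combustion: C2H4 + 3 O2 -> 2 CO2 + 2 H2O
O2 needed = C + H/4 = 2 + 4/4 = 3.00 moles
Air moles = O2 / 0.2095 = 3.00 / 0.2095 = 14.32 moles air


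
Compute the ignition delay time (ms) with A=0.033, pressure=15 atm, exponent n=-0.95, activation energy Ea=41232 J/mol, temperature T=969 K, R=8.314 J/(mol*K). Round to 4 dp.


tau = A * P^n * exp(Ea/(R*T))
P^n = 15^(-0.95) = 0.07633317
Ea/(R*T) = 41232/(8.314*969) = 5.118004
exp(Ea/(R*T)) = 167.001668
tau = 0.033 * 0.07633317 * 167.001668 = 0.4207 ms


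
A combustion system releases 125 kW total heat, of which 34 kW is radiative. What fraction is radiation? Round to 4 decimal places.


f_rad = Q_rad / Q_total
f_rad = 34 / 125 = 0.2720


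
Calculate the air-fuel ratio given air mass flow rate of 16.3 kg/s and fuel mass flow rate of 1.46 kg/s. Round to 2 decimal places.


AFR = m_air / m_fuel
AFR = 16.3 / 1.46 = 11.16


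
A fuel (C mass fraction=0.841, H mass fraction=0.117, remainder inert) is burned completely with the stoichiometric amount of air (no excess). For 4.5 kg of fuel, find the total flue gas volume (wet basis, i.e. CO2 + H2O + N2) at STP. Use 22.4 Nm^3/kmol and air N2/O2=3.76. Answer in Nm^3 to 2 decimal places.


Per kg fuel: CO2 = (C/12 kmol)*22.4 = (0.841/12)*22.4 = 1.56987 Nm^3
Per kg fuel: H2O = (H/2 kmol)*22.4 = (0.117/2)*22.4 = 1.31040 Nm^3
O2 needed per kg fuel = C/12 + H/4 = 0.841/12 + 0.117/4 = 0.09933333 kmol
Per kg fuel: N2 = O2*3.76*22.4 = 0.09933333*3.76*22.4 = 8.36625 Nm^3
Total per kg = 1.56987 + 1.31040 + 8.36625 = 11.24652 Nm^3
Total = 11.24652 * 4.5 = 50.61 Nm^3


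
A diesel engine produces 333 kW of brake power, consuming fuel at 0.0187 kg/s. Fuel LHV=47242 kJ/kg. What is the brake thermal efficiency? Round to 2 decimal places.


eta_BTE = (BP / (mf * LHV)) * 100
Denominator = 0.0187 * 47242 = 883.4254 kW
eta_BTE = (333 / 883.4254) * 100 = 37.69%


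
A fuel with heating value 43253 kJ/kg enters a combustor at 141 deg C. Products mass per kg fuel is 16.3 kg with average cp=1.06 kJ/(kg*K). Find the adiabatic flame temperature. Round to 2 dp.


T_ad = T_in + Hc / (m_p * cp)
Denominator = 16.3 * 1.06 = 17.2780
Temperature rise = 43253 / 17.2780 = 2503.36 K
T_ad = 141 + 2503.36 = 2644.36 deg C


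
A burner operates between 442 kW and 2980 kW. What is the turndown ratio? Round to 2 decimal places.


TDR = Q_max / Q_min
TDR = 2980 / 442 = 6.74


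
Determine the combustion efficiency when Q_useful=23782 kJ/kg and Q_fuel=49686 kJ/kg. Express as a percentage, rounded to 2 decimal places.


Efficiency = (Q_useful / Q_fuel) * 100
Efficiency = (23782 / 49686) * 100
Efficiency = 0.4786 * 100 = 47.86%


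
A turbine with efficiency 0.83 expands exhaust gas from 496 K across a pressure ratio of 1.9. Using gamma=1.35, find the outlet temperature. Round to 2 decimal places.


T_out = T_in * (1 - eta * (1 - PR^(-(gamma-1)/gamma)))
Exponent = -(1.35-1)/1.35 = -0.25925926
PR^exp = 1.9^(-0.25925926) = 0.84670193
Factor = 1 - 0.83*(1 - 0.84670193) = 0.87276260
T_out = 496 * 0.87276260 = 432.89 K


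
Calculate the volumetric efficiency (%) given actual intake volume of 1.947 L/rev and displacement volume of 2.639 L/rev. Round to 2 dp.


eta_v = (V_actual / V_disp) * 100
Ratio = 1.947 / 2.639 = 0.7378
eta_v = 0.7378 * 100 = 73.78%


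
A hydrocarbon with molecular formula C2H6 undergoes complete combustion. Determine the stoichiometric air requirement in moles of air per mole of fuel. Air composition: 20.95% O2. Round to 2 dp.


Balanced combustion: C2H6 + 3.5 O2 -> 2 CO2 + 3 H2O
O2 needed = C + H/4 = 2 + 6/4 = 3.50 moles
Air moles = O2 / 0.2095 = 3.50 / 0.2095 = 16.71 moles air


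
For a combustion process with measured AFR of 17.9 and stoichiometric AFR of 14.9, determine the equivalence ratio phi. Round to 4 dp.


phi = AFR_stoich / AFR_actual
phi = 14.9 / 17.9 = 0.8324


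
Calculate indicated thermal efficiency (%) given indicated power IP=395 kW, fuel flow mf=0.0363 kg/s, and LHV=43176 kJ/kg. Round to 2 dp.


eta_ith = (IP / (mf * LHV)) * 100
Denominator = 0.0363 * 43176 = 1567.2888 kW
eta_ith = (395 / 1567.2888) * 100 = 25.20%


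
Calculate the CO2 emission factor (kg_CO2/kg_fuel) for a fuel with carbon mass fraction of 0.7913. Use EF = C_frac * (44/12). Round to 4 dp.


EF = C_frac * (M_CO2 / M_C)
EF = 0.7913 * (44/12)
EF = 0.7913 * 3.666667 = 2.9014 kg_CO2/kg_fuel


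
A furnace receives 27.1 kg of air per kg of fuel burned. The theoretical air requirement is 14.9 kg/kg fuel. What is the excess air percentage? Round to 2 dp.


Excess air = actual - stoichiometric = 27.1 - 14.9 = 12.20 kg/kg fuel
Excess air % = (excess / stoich) * 100 = (12.20 / 14.9) * 100 = 81.88%


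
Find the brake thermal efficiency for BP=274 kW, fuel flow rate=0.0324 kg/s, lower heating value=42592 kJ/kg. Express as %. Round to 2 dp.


eta_BTE = (BP / (mf * LHV)) * 100
Denominator = 0.0324 * 42592 = 1379.9808 kW
eta_BTE = (274 / 1379.9808) * 100 = 19.86%


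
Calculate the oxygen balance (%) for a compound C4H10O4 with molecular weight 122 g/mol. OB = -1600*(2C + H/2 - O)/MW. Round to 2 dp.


OB = -1600 * (2C + H/2 - O) / MW
Inner = 2*4 + 10/2 - 4 = 9.00
OB = -1600 * 9.00 / 122 = -118.03%


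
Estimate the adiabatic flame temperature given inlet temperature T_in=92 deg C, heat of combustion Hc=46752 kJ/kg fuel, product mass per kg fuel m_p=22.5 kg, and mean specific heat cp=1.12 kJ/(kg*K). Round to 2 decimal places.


T_ad = T_in + Hc / (m_p * cp)
Denominator = 22.5 * 1.12 = 25.2000
Temperature rise = 46752 / 25.2000 = 1855.24 K
T_ad = 92 + 1855.24 = 1947.24 deg C


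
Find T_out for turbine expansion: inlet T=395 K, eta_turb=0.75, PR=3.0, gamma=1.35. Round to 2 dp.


T_out = T_in * (1 - eta * (1 - PR^(-(gamma-1)/gamma)))
Exponent = -(1.35-1)/1.35 = -0.25925926
PR^exp = 3.0^(-0.25925926) = 0.75214556
Factor = 1 - 0.75*(1 - 0.75214556) = 0.81410917
T_out = 395 * 0.81410917 = 321.57 K


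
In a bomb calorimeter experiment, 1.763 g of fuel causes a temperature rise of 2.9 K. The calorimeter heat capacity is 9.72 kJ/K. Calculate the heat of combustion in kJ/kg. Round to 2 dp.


Hc = C_cal * delta_T / m_fuel
Q_released = 9.72 * 2.9 = 28.1880 kJ
m_fuel = 1.763 g = 1.763/1000 kg = 0.001763 kg
Hc = 28.1880 / 0.001763 = 15988.66 kJ/kg


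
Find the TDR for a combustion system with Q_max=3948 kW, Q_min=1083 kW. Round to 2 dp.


TDR = Q_max / Q_min
TDR = 3948 / 1083 = 3.65


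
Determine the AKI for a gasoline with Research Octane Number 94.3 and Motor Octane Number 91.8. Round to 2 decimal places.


AKI = (RON + MON) / 2
AKI = (94.3 + 91.8) / 2
AKI = 186.1 / 2 = 93.05


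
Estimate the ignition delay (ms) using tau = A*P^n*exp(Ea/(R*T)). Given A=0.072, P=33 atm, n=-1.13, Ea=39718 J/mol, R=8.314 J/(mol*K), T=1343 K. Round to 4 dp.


tau = A * P^n * exp(Ea/(R*T))
P^n = 33^(-1.13) = 0.01923443
Ea/(R*T) = 39718/(8.314*1343) = 3.557143
exp(Ea/(R*T)) = 35.062883
tau = 0.072 * 0.01923443 * 35.062883 = 0.0486 ms


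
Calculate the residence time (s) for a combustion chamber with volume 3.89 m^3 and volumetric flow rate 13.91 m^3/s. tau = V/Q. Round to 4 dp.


tau = V / Q_flow
tau = 3.89 / 13.91 = 0.2797 s


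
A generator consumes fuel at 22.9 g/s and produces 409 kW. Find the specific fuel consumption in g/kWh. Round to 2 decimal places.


SFC = (mf / BP) * 3600
Rate = 22.9 / 409 = 0.055990 g/(s*kW)
SFC = 0.055990 * 3600 = 201.56 g/kWh


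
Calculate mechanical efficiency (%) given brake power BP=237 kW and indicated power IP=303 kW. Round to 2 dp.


eta_mech = (BP / IP) * 100
Ratio = 237 / 303 = 0.7822
eta_mech = 0.7822 * 100 = 78.22%


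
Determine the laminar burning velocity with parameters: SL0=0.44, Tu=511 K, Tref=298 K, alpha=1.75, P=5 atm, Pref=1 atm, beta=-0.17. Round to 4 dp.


SL = SL0 * (Tu/Tref)^alpha * (P/Pref)^beta
T ratio = 511/298 = 1.71476510
(T ratio)^alpha = 1.71476510^1.75 = 2.569556
(P/Pref)^beta = 5^(-0.17) = 0.760633
SL = 0.44 * 2.569556 * 0.760633 = 0.8600 m/s


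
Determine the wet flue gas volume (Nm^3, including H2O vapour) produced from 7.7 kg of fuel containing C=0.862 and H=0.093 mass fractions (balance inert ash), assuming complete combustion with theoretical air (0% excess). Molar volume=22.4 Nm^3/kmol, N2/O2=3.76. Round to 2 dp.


Per kg fuel: CO2 = (C/12 kmol)*22.4 = (0.862/12)*22.4 = 1.60907 Nm^3
Per kg fuel: H2O = (H/2 kmol)*22.4 = (0.093/2)*22.4 = 1.04160 Nm^3
O2 needed per kg fuel = C/12 + H/4 = 0.862/12 + 0.093/4 = 0.09508333 kmol
Per kg fuel: N2 = O2*3.76*22.4 = 0.09508333*3.76*22.4 = 8.00830 Nm^3
Total per kg = 1.60907 + 1.04160 + 8.00830 = 10.65897 Nm^3
Total = 10.65897 * 7.7 = 82.07 Nm^3


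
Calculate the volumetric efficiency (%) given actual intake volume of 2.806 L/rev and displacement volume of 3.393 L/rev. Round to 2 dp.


eta_v = (V_actual / V_disp) * 100
Ratio = 2.806 / 3.393 = 0.8270
eta_v = 0.8270 * 100 = 82.70%


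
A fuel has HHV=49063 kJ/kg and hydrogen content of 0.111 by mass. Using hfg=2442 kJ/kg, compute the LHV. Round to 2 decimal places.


LHV = HHV - hfg * 9 * H
Water correction = 2442 * 9 * 0.111 = 2439.558 kJ/kg
LHV = 49063 - 2439.558 = 46623.44 kJ/kg


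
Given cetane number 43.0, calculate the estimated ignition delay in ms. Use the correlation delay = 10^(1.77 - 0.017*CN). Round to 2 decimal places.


delay = 10^(1.77 - 0.017*CN)
Exponent = 1.77 - 0.017*43.0 = 1.0390
delay = 10^1.0390 = 10.94 ms


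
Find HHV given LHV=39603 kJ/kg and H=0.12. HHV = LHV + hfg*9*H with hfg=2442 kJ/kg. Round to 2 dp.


HHV = LHV + hfg * 9 * H
Water addition = 2442 * 9 * 0.12 = 2637.360 kJ/kg
HHV = 39603 + 2637.360 = 42240.36 kJ/kg


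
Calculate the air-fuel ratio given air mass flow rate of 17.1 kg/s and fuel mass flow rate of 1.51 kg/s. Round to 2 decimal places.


AFR = m_air / m_fuel
AFR = 17.1 / 1.51 = 11.32


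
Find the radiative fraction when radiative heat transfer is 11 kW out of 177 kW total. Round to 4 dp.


f_rad = Q_rad / Q_total
f_rad = 11 / 177 = 0.0621


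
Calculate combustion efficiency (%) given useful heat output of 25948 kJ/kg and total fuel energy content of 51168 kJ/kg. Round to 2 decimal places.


Efficiency = (Q_useful / Q_fuel) * 100
Efficiency = (25948 / 51168) * 100
Efficiency = 0.5071 * 100 = 50.71%


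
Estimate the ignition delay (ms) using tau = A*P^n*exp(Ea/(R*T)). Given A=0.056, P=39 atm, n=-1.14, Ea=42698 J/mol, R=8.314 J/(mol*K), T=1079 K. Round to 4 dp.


tau = A * P^n * exp(Ea/(R*T))
P^n = 39^(-1.14) = 0.01535276
Ea/(R*T) = 42698/(8.314*1079) = 4.759662
exp(Ea/(R*T)) = 116.706415
tau = 0.056 * 0.01535276 * 116.706415 = 0.1003 ms


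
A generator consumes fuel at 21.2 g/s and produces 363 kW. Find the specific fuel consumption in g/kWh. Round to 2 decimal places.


SFC = (mf / BP) * 3600
Rate = 21.2 / 363 = 0.058402 g/(s*kW)
SFC = 0.058402 * 3600 = 210.25 g/kWh


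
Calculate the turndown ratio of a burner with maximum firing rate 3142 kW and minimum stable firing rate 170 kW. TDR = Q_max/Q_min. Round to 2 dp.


TDR = Q_max / Q_min
TDR = 3142 / 170 = 18.48


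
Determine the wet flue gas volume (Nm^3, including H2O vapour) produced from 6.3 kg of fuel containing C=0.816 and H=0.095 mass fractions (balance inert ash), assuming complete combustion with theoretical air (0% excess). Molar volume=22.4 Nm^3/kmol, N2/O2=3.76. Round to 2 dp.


Per kg fuel: CO2 = (C/12 kmol)*22.4 = (0.816/12)*22.4 = 1.52320 Nm^3
Per kg fuel: H2O = (H/2 kmol)*22.4 = (0.095/2)*22.4 = 1.06400 Nm^3
O2 needed per kg fuel = C/12 + H/4 = 0.816/12 + 0.095/4 = 0.09175000 kmol
Per kg fuel: N2 = O2*3.76*22.4 = 0.09175000*3.76*22.4 = 7.72755 Nm^3
Total per kg = 1.52320 + 1.06400 + 7.72755 = 10.31475 Nm^3
Total = 10.31475 * 6.3 = 64.98 Nm^3


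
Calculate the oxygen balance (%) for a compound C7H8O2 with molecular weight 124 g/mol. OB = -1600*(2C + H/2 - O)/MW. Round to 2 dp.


OB = -1600 * (2C + H/2 - O) / MW
Inner = 2*7 + 8/2 - 2 = 16.00
OB = -1600 * 16.00 / 124 = -206.45%


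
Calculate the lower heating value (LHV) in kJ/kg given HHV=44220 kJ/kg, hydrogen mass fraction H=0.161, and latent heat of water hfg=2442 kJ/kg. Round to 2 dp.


LHV = HHV - hfg * 9 * H
Water correction = 2442 * 9 * 0.161 = 3538.458 kJ/kg
LHV = 44220 - 3538.458 = 40681.54 kJ/kg


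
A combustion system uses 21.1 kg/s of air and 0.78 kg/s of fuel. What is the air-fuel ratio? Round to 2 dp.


AFR = m_air / m_fuel
AFR = 21.1 / 0.78 = 27.05


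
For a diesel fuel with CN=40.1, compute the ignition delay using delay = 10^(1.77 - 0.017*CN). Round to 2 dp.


delay = 10^(1.77 - 0.017*CN)
Exponent = 1.77 - 0.017*40.1 = 1.0883
delay = 10^1.0883 = 12.25 ms


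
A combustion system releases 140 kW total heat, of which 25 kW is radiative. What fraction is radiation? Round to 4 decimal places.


f_rad = Q_rad / Q_total
f_rad = 25 / 140 = 0.1786


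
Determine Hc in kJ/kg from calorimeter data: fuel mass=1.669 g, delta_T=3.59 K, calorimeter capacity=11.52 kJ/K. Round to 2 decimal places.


Hc = C_cal * delta_T / m_fuel
Q_released = 11.52 * 3.59 = 41.3568 kJ
m_fuel = 1.669 g = 1.669/1000 kg = 0.001669 kg
Hc = 41.3568 / 0.001669 = 24779.39 kJ/kg


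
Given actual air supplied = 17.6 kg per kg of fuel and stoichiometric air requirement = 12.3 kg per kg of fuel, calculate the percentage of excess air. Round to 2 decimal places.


Excess air = actual - stoichiometric = 17.6 - 12.3 = 5.30 kg/kg fuel
Excess air % = (excess / stoich) * 100 = (5.30 / 12.3) * 100 = 43.09%


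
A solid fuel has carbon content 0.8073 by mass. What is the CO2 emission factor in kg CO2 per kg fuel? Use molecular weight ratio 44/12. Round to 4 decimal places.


EF = C_frac * (M_CO2 / M_C)
EF = 0.8073 * (44/12)
EF = 0.8073 * 3.666667 = 2.9601 kg_CO2/kg_fuel


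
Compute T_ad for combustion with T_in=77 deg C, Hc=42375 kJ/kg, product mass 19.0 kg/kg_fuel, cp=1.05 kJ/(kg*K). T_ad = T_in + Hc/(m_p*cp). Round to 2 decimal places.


T_ad = T_in + Hc / (m_p * cp)
Denominator = 19.0 * 1.05 = 19.9500
Temperature rise = 42375 / 19.9500 = 2124.06 K
T_ad = 77 + 2124.06 = 2201.06 deg C


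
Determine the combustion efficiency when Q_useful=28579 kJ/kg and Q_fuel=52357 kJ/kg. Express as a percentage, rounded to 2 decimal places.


Efficiency = (Q_useful / Q_fuel) * 100
Efficiency = (28579 / 52357) * 100
Efficiency = 0.5458 * 100 = 54.58%


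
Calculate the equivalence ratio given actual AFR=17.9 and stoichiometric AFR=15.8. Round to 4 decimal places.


phi = AFR_stoich / AFR_actual
phi = 15.8 / 17.9 = 0.8827


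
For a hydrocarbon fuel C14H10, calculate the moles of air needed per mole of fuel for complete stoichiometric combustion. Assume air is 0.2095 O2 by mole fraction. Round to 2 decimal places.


Balanced combustion: C14H10 + 16.5 O2 -> 14 CO2 + 5 H2O
O2 needed = C + H/4 = 14 + 10/4 = 16.50 moles
Air moles = O2 / 0.2095 = 16.50 / 0.2095 = 78.76 moles air


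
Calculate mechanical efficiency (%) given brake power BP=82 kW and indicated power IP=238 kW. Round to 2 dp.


eta_mech = (BP / IP) * 100
Ratio = 82 / 238 = 0.3445
eta_mech = 0.3445 * 100 = 34.45%


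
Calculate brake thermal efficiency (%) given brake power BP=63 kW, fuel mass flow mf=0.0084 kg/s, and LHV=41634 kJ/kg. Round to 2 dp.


eta_BTE = (BP / (mf * LHV)) * 100
Denominator = 0.0084 * 41634 = 349.7256 kW
eta_BTE = (63 / 349.7256) * 100 = 18.01%


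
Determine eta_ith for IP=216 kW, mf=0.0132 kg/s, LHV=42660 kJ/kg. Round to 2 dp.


eta_ith = (IP / (mf * LHV)) * 100
Denominator = 0.0132 * 42660 = 563.1120 kW
eta_ith = (216 / 563.1120) * 100 = 38.36%


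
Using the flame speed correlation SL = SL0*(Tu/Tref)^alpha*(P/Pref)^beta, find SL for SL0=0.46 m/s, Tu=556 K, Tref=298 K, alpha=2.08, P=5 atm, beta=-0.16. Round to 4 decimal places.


SL = SL0 * (Tu/Tref)^alpha * (P/Pref)^beta
T ratio = 556/298 = 1.86577181
(T ratio)^alpha = 1.86577181^2.08 = 3.659197
(P/Pref)^beta = 5^(-0.16) = 0.772974
SL = 0.46 * 3.659197 * 0.772974 = 1.3011 m/s


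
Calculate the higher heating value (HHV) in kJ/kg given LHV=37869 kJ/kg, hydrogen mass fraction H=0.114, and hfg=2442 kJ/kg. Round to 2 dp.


HHV = LHV + hfg * 9 * H
Water addition = 2442 * 9 * 0.114 = 2505.492 kJ/kg
HHV = 37869 + 2505.492 = 40374.49 kJ/kg


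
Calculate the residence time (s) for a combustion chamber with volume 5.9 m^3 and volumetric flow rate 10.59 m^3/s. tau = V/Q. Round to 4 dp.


tau = V / Q_flow
tau = 5.9 / 10.59 = 0.5571 s


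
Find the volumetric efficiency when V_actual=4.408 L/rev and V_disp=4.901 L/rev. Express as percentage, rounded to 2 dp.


eta_v = (V_actual / V_disp) * 100
Ratio = 4.408 / 4.901 = 0.8994
eta_v = 0.8994 * 100 = 89.94%


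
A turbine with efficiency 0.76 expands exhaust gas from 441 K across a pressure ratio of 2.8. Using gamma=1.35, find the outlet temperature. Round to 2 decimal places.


T_out = T_in * (1 - eta * (1 - PR^(-(gamma-1)/gamma)))
Exponent = -(1.35-1)/1.35 = -0.25925926
PR^exp = 2.8^(-0.25925926) = 0.76572026
Factor = 1 - 0.76*(1 - 0.76572026) = 0.82194740
T_out = 441 * 0.82194740 = 362.48 K


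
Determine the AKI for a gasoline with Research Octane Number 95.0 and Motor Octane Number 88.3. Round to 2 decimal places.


AKI = (RON + MON) / 2
AKI = (95.0 + 88.3) / 2
AKI = 183.3 / 2 = 91.65


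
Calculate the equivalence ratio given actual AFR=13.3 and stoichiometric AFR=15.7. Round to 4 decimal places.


phi = AFR_stoich / AFR_actual
phi = 15.7 / 13.3 = 1.1805


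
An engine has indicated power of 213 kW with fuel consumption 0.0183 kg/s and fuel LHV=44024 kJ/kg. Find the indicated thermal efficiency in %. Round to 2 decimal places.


eta_ith = (IP / (mf * LHV)) * 100
Denominator = 0.0183 * 44024 = 805.6392 kW
eta_ith = (213 / 805.6392) * 100 = 26.44%


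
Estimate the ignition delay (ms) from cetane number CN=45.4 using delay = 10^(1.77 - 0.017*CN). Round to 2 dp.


delay = 10^(1.77 - 0.017*CN)
Exponent = 1.77 - 0.017*45.4 = 0.9982
delay = 10^0.9982 = 9.96 ms


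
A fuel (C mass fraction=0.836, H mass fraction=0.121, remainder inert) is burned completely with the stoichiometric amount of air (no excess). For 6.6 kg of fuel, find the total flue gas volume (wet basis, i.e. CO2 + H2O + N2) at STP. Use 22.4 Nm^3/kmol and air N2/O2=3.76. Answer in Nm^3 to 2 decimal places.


Per kg fuel: CO2 = (C/12 kmol)*22.4 = (0.836/12)*22.4 = 1.56053 Nm^3
Per kg fuel: H2O = (H/2 kmol)*22.4 = (0.121/2)*22.4 = 1.35520 Nm^3
O2 needed per kg fuel = C/12 + H/4 = 0.836/12 + 0.121/4 = 0.09991667 kmol
Per kg fuel: N2 = O2*3.76*22.4 = 0.09991667*3.76*22.4 = 8.41538 Nm^3
Total per kg = 1.56053 + 1.35520 + 8.41538 = 11.33111 Nm^3
Total = 11.33111 * 6.6 = 74.79 Nm^3


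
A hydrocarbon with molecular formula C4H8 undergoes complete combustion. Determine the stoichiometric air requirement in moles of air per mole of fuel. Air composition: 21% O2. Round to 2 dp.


Balanced combustion: C4H8 + 6 O2 -> 4 CO2 + 4 H2O
O2 needed = C + H/4 = 4 + 8/4 = 6.00 moles
Air moles = O2 / 0.21 = 6.00 / 0.21 = 28.57 moles air


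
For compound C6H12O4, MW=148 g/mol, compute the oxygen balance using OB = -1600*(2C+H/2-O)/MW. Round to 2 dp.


OB = -1600 * (2C + H/2 - O) / MW
Inner = 2*6 + 12/2 - 4 = 14.00
OB = -1600 * 14.00 / 148 = -151.35%


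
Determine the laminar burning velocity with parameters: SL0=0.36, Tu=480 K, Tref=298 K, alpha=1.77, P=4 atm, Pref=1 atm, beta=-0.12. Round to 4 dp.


SL = SL0 * (Tu/Tref)^alpha * (P/Pref)^beta
T ratio = 480/298 = 1.61073826
(T ratio)^alpha = 1.61073826^1.77 = 2.325060
(P/Pref)^beta = 4^(-0.12) = 0.846745
SL = 0.36 * 2.325060 * 0.846745 = 0.7087 m/s


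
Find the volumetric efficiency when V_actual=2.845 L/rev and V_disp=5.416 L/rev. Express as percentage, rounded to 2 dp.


eta_v = (V_actual / V_disp) * 100
Ratio = 2.845 / 5.416 = 0.5253
eta_v = 0.5253 * 100 = 52.53%


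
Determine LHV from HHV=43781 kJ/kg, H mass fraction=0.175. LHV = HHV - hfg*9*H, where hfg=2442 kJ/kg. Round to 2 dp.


LHV = HHV - hfg * 9 * H
Water correction = 2442 * 9 * 0.175 = 3846.150 kJ/kg
LHV = 43781 - 3846.150 = 39934.85 kJ/kg


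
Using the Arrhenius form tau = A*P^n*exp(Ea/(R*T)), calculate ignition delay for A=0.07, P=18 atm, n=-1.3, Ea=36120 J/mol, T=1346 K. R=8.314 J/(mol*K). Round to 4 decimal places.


tau = A * P^n * exp(Ea/(R*T))
P^n = 18^(-1.3) = 0.02334241
Ea/(R*T) = 36120/(8.314*1346) = 3.227696
exp(Ea/(R*T)) = 25.221487
tau = 0.07 * 0.02334241 * 25.221487 = 0.0412 ms


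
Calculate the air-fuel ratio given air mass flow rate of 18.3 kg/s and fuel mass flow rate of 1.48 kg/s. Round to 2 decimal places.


AFR = m_air / m_fuel
AFR = 18.3 / 1.48 = 12.36


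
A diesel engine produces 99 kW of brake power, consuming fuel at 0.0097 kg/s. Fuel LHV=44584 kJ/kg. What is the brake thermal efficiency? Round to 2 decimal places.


eta_BTE = (BP / (mf * LHV)) * 100
Denominator = 0.0097 * 44584 = 432.4648 kW
eta_BTE = (99 / 432.4648) * 100 = 22.89%


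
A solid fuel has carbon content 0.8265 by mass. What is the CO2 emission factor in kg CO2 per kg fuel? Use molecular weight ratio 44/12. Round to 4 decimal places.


EF = C_frac * (M_CO2 / M_C)
EF = 0.8265 * (44/12)
EF = 0.8265 * 3.666667 = 3.0305 kg_CO2/kg_fuel


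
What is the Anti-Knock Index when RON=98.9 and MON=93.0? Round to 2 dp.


AKI = (RON + MON) / 2
AKI = (98.9 + 93.0) / 2
AKI = 191.9 / 2 = 95.95


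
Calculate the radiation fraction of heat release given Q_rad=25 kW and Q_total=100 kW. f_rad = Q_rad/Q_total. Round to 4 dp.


f_rad = Q_rad / Q_total
f_rad = 25 / 100 = 0.2500


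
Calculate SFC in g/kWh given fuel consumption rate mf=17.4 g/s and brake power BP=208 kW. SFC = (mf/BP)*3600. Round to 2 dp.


SFC = (mf / BP) * 3600
Rate = 17.4 / 208 = 0.083654 g/(s*kW)
SFC = 0.083654 * 3600 = 301.15 g/kWh


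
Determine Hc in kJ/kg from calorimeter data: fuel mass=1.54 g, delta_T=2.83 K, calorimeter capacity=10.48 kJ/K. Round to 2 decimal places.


Hc = C_cal * delta_T / m_fuel
Q_released = 10.48 * 2.83 = 29.6584 kJ
m_fuel = 1.54 g = 1.54/1000 kg = 0.001540 kg
Hc = 29.6584 / 0.001540 = 19258.70 kJ/kg


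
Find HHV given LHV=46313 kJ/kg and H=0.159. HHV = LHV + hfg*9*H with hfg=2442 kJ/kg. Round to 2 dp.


HHV = LHV + hfg * 9 * H
Water addition = 2442 * 9 * 0.159 = 3494.502 kJ/kg
HHV = 46313 + 3494.502 = 49807.50 kJ/kg


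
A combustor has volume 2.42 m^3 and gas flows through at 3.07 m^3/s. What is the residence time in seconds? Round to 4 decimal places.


tau = V / Q_flow
tau = 2.42 / 3.07 = 0.7883 s


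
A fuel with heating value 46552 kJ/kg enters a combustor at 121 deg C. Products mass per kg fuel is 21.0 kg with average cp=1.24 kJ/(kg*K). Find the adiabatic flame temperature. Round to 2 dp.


T_ad = T_in + Hc / (m_p * cp)
Denominator = 21.0 * 1.24 = 26.0400
Temperature rise = 46552 / 26.0400 = 1787.71 K
T_ad = 121 + 1787.71 = 1908.71 deg C


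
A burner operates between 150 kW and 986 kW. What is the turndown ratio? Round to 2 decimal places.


TDR = Q_max / Q_min
TDR = 986 / 150 = 6.57


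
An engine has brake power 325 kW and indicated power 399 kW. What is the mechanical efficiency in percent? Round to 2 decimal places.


eta_mech = (BP / IP) * 100
Ratio = 325 / 399 = 0.8145
eta_mech = 0.8145 * 100 = 81.45%


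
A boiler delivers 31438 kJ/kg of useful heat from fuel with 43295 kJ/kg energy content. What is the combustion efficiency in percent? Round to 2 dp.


Efficiency = (Q_useful / Q_fuel) * 100
Efficiency = (31438 / 43295) * 100
Efficiency = 0.7261 * 100 = 72.61%


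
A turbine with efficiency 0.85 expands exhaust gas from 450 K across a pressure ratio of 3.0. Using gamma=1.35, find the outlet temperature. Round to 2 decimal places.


T_out = T_in * (1 - eta * (1 - PR^(-(gamma-1)/gamma)))
Exponent = -(1.35-1)/1.35 = -0.25925926
PR^exp = 3.0^(-0.25925926) = 0.75214556
Factor = 1 - 0.85*(1 - 0.75214556) = 0.78932373
T_out = 450 * 0.78932373 = 355.20 K


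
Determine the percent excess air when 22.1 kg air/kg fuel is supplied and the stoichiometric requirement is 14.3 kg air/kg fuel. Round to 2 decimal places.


Excess air = actual - stoichiometric = 22.1 - 14.3 = 7.80 kg/kg fuel
Excess air % = (excess / stoich) * 100 = (7.80 / 14.3) * 100 = 54.55%


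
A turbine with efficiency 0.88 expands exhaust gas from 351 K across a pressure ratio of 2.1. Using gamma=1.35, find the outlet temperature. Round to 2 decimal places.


T_out = T_in * (1 - eta * (1 - PR^(-(gamma-1)/gamma)))
Exponent = -(1.35-1)/1.35 = -0.25925926
PR^exp = 2.1^(-0.25925926) = 0.82501466
Factor = 1 - 0.88*(1 - 0.82501466) = 0.84601290
T_out = 351 * 0.84601290 = 296.95 K


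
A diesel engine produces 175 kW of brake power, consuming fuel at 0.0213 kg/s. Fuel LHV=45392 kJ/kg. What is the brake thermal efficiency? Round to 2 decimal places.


eta_BTE = (BP / (mf * LHV)) * 100
Denominator = 0.0213 * 45392 = 966.8496 kW
eta_BTE = (175 / 966.8496) * 100 = 18.10%


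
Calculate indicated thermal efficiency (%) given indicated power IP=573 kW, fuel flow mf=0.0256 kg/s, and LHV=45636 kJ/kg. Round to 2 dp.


eta_ith = (IP / (mf * LHV)) * 100
Denominator = 0.0256 * 45636 = 1168.2816 kW
eta_ith = (573 / 1168.2816) * 100 = 49.05%


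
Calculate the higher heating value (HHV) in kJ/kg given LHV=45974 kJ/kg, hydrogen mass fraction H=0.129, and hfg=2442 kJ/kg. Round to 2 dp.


HHV = LHV + hfg * 9 * H
Water addition = 2442 * 9 * 0.129 = 2835.162 kJ/kg
HHV = 45974 + 2835.162 = 48809.16 kJ/kg


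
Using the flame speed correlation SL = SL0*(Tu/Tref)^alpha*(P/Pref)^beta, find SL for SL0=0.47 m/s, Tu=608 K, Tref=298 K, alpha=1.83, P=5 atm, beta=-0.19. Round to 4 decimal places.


SL = SL0 * (Tu/Tref)^alpha * (P/Pref)^beta
T ratio = 608/298 = 2.04026846
(T ratio)^alpha = 2.04026846^1.83 = 3.687464
(P/Pref)^beta = 5^(-0.19) = 0.736539
SL = 0.47 * 3.687464 * 0.736539 = 1.2765 m/s


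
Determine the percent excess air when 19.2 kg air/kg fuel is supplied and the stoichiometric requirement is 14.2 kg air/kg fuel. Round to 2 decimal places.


Excess air = actual - stoichiometric = 19.2 - 14.2 = 5.00 kg/kg fuel
Excess air % = (excess / stoich) * 100 = (5.00 / 14.2) * 100 = 35.21%


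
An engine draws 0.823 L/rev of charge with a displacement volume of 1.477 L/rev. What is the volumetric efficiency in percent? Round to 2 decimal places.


eta_v = (V_actual / V_disp) * 100
Ratio = 0.823 / 1.477 = 0.5572
eta_v = 0.5572 * 100 = 55.72%


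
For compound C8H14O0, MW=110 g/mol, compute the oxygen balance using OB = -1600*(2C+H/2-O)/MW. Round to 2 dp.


OB = -1600 * (2C + H/2 - O) / MW
Inner = 2*8 + 14/2 - 0 = 23.00
OB = -1600 * 23.00 / 110 = -334.55%


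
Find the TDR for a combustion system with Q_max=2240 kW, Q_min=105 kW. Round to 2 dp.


TDR = Q_max / Q_min
TDR = 2240 / 105 = 21.33


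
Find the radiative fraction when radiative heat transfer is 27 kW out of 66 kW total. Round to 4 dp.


f_rad = Q_rad / Q_total
f_rad = 27 / 66 = 0.4091


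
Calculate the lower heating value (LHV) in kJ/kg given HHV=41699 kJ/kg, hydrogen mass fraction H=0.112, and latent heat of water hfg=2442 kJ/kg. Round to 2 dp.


LHV = HHV - hfg * 9 * H
Water correction = 2442 * 9 * 0.112 = 2461.536 kJ/kg
LHV = 41699 - 2461.536 = 39237.46 kJ/kg


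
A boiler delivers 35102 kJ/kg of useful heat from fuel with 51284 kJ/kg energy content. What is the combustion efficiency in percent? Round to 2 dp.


Efficiency = (Q_useful / Q_fuel) * 100
Efficiency = (35102 / 51284) * 100
Efficiency = 0.6845 * 100 = 68.45%


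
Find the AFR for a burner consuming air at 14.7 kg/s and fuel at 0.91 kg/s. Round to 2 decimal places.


AFR = m_air / m_fuel
AFR = 14.7 / 0.91 = 16.15


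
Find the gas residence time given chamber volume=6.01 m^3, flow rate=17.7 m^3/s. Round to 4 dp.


tau = V / Q_flow
tau = 6.01 / 17.7 = 0.3395 s


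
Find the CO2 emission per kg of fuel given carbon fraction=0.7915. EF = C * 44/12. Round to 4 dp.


EF = C_frac * (M_CO2 / M_C)
EF = 0.7915 * (44/12)
EF = 0.7915 * 3.666667 = 2.9022 kg_CO2/kg_fuel


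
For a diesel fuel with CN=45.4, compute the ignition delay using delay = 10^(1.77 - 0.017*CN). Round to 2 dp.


delay = 10^(1.77 - 0.017*CN)
Exponent = 1.77 - 0.017*45.4 = 0.9982
delay = 10^0.9982 = 9.96 ms


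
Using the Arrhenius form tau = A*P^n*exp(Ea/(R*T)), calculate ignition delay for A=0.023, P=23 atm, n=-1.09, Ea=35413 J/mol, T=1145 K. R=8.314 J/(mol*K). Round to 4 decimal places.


tau = A * P^n * exp(Ea/(R*T))
P^n = 23^(-1.09) = 0.03278813
Ea/(R*T) = 35413/(8.314*1145) = 3.720037
exp(Ea/(R*T)) = 41.265904
tau = 0.023 * 0.03278813 * 41.265904 = 0.0311 ms


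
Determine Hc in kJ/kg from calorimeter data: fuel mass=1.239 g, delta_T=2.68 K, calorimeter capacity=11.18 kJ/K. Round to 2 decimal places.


Hc = C_cal * delta_T / m_fuel
Q_released = 11.18 * 2.68 = 29.9624 kJ
m_fuel = 1.239 g = 1.239/1000 kg = 0.001239 kg
Hc = 29.9624 / 0.001239 = 24182.73 kJ/kg


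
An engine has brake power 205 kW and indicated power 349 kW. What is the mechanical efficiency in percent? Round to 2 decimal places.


eta_mech = (BP / IP) * 100
Ratio = 205 / 349 = 0.5874
eta_mech = 0.5874 * 100 = 58.74%


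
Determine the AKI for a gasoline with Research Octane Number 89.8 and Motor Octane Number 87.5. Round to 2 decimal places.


AKI = (RON + MON) / 2
AKI = (89.8 + 87.5) / 2
AKI = 177.3 / 2 = 88.65


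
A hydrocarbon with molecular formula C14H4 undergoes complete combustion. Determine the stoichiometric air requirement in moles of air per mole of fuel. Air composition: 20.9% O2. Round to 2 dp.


Balanced combustion: C14H4 + 15 O2 -> 14 CO2 + 2 H2O
O2 needed = C + H/4 = 14 + 4/4 = 15.00 moles
Air moles = O2 / 0.209 = 15.00 / 0.209 = 71.77 moles air


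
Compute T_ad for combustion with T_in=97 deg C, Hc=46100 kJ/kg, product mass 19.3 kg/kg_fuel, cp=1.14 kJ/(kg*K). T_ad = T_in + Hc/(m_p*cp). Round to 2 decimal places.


T_ad = T_in + Hc / (m_p * cp)
Denominator = 19.3 * 1.14 = 22.0020
Temperature rise = 46100 / 22.0020 = 2095.26 K
T_ad = 97 + 2095.26 = 2192.26 deg C


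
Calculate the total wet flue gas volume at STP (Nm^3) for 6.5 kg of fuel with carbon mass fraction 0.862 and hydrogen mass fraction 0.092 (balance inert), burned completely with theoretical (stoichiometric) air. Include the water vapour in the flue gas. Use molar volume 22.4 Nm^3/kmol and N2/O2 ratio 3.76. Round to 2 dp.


Per kg fuel: CO2 = (C/12 kmol)*22.4 = (0.862/12)*22.4 = 1.60907 Nm^3
Per kg fuel: H2O = (H/2 kmol)*22.4 = (0.092/2)*22.4 = 1.03040 Nm^3
O2 needed per kg fuel = C/12 + H/4 = 0.862/12 + 0.092/4 = 0.09483333 kmol
Per kg fuel: N2 = O2*3.76*22.4 = 0.09483333*3.76*22.4 = 7.98724 Nm^3
Total per kg = 1.60907 + 1.03040 + 7.98724 = 10.62671 Nm^3
Total = 10.62671 * 6.5 = 69.07 Nm^3


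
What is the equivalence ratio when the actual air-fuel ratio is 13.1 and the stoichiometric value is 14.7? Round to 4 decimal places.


phi = AFR_stoich / AFR_actual
phi = 14.7 / 13.1 = 1.1221


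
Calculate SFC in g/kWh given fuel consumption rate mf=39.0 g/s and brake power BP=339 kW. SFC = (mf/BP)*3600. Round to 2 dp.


SFC = (mf / BP) * 3600
Rate = 39.0 / 339 = 0.115044 g/(s*kW)
SFC = 0.115044 * 3600 = 414.16 g/kWh


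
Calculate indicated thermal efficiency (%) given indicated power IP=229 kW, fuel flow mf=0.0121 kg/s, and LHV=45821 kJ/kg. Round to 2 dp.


eta_ith = (IP / (mf * LHV)) * 100
Denominator = 0.0121 * 45821 = 554.4341 kW
eta_ith = (229 / 554.4341) * 100 = 41.30%


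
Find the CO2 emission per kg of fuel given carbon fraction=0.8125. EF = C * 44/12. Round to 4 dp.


EF = C_frac * (M_CO2 / M_C)
EF = 0.8125 * (44/12)
EF = 0.8125 * 3.666667 = 2.9792 kg_CO2/kg_fuel


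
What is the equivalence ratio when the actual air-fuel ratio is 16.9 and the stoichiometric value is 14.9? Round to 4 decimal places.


phi = AFR_stoich / AFR_actual
phi = 14.9 / 16.9 = 0.8817


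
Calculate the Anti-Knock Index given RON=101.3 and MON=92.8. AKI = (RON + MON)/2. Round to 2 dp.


AKI = (RON + MON) / 2
AKI = (101.3 + 92.8) / 2
AKI = 194.1 / 2 = 97.05


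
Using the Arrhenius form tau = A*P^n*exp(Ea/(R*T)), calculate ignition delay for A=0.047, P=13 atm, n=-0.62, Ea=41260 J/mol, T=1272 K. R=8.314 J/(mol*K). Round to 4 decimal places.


tau = A * P^n * exp(Ea/(R*T))
P^n = 13^(-0.62) = 0.20387084
Ea/(R*T) = 41260/(8.314*1272) = 3.901504
exp(Ea/(R*T)) = 49.476822
tau = 0.047 * 0.20387084 * 49.476822 = 0.4741 ms


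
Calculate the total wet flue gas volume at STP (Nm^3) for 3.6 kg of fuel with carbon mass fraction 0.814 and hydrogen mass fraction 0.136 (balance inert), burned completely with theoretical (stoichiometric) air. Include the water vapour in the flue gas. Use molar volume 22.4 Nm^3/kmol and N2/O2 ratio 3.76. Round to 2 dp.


Per kg fuel: CO2 = (C/12 kmol)*22.4 = (0.814/12)*22.4 = 1.51947 Nm^3
Per kg fuel: H2O = (H/2 kmol)*22.4 = (0.136/2)*22.4 = 1.52320 Nm^3
O2 needed per kg fuel = C/12 + H/4 = 0.814/12 + 0.136/4 = 0.10183333 kmol
Per kg fuel: N2 = O2*3.76*22.4 = 0.10183333*3.76*22.4 = 8.57681 Nm^3
Total per kg = 1.51947 + 1.52320 + 8.57681 = 11.61948 Nm^3
Total = 11.61948 * 3.6 = 41.83 Nm^3


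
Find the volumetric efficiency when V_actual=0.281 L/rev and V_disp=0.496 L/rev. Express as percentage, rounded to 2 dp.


eta_v = (V_actual / V_disp) * 100
Ratio = 0.281 / 0.496 = 0.5665
eta_v = 0.5665 * 100 = 56.65%


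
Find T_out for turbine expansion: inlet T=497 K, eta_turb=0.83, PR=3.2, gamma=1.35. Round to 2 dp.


T_out = T_in * (1 - eta * (1 - PR^(-(gamma-1)/gamma)))
Exponent = -(1.35-1)/1.35 = -0.25925926
PR^exp = 3.2^(-0.25925926) = 0.73966521
Factor = 1 - 0.83*(1 - 0.73966521) = 0.78392212
T_out = 497 * 0.78392212 = 389.61 K


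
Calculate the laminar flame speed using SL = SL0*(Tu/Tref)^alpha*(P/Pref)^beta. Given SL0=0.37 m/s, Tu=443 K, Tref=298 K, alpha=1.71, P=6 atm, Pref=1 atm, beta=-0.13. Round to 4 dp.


SL = SL0 * (Tu/Tref)^alpha * (P/Pref)^beta
T ratio = 443/298 = 1.48657718
(T ratio)^alpha = 1.48657718^1.71 = 1.969884
(P/Pref)^beta = 6^(-0.13) = 0.792210
SL = 0.37 * 1.969884 * 0.792210 = 0.5774 m/s


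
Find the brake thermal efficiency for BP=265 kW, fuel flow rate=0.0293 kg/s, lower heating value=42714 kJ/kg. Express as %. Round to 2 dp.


eta_BTE = (BP / (mf * LHV)) * 100
Denominator = 0.0293 * 42714 = 1251.5202 kW
eta_BTE = (265 / 1251.5202) * 100 = 21.17%


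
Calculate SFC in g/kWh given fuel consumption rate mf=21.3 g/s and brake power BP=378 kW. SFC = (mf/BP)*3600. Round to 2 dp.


SFC = (mf / BP) * 3600
Rate = 21.3 / 378 = 0.056349 g/(s*kW)
SFC = 0.056349 * 3600 = 202.86 g/kWh


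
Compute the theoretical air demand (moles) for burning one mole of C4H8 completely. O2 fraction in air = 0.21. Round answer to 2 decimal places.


Balanced combustion: C4H8 + 6 O2 -> 4 CO2 + 4 H2O
O2 needed = C + H/4 = 4 + 8/4 = 6.00 moles
Air moles = O2 / 0.21 = 6.00 / 0.21 = 28.57 moles air


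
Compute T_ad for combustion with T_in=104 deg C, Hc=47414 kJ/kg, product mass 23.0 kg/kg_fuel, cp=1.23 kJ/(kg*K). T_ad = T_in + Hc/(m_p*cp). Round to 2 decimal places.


T_ad = T_in + Hc / (m_p * cp)
Denominator = 23.0 * 1.23 = 28.2900
Temperature rise = 47414 / 28.2900 = 1676.00 K
T_ad = 104 + 1676.00 = 1780.00 deg C


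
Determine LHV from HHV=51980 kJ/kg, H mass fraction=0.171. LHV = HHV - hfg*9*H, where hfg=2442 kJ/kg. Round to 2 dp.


LHV = HHV - hfg * 9 * H
Water correction = 2442 * 9 * 0.171 = 3758.238 kJ/kg
LHV = 51980 - 3758.238 = 48221.76 kJ/kg


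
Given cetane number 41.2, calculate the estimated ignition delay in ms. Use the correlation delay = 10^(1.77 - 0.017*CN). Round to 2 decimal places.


delay = 10^(1.77 - 0.017*CN)
Exponent = 1.77 - 0.017*41.2 = 1.0696
delay = 10^1.0696 = 11.74 ms


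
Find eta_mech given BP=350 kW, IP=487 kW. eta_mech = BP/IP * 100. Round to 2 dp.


eta_mech = (BP / IP) * 100
Ratio = 350 / 487 = 0.7187
eta_mech = 0.7187 * 100 = 71.87%


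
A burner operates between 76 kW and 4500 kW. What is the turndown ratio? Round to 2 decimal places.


TDR = Q_max / Q_min
TDR = 4500 / 76 = 59.21


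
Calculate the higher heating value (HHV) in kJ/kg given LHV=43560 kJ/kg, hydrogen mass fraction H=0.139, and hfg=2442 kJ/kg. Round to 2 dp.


HHV = LHV + hfg * 9 * H
Water addition = 2442 * 9 * 0.139 = 3054.942 kJ/kg
HHV = 43560 + 3054.942 = 46614.94 kJ/kg


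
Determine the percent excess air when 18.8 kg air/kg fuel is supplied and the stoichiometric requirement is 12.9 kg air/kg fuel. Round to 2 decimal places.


Excess air = actual - stoichiometric = 18.8 - 12.9 = 5.90 kg/kg fuel
Excess air % = (excess / stoich) * 100 = (5.90 / 12.9) * 100 = 45.74%


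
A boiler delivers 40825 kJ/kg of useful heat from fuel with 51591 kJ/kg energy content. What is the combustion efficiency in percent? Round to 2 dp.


Efficiency = (Q_useful / Q_fuel) * 100
Efficiency = (40825 / 51591) * 100
Efficiency = 0.7913 * 100 = 79.13%
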